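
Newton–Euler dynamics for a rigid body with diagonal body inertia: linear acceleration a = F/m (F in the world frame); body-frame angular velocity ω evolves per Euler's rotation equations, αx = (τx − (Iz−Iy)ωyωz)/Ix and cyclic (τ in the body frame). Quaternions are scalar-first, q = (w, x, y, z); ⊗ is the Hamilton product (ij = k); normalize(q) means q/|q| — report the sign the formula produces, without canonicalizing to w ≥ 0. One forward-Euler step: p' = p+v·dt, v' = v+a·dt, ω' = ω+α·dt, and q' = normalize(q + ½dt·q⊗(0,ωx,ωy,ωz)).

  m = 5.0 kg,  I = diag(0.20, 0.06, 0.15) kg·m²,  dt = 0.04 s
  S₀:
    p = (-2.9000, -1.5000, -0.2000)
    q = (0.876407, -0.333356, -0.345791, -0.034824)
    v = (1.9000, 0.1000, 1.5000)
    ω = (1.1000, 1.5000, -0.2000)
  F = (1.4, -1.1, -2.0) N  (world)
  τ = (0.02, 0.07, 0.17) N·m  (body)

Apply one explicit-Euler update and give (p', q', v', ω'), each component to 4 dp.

linear accel F/m = (0.2800, -0.2200, -0.4000)
p' = p + v·dt = (-2.8240, -1.4960, -0.1400)
v + (F/m)dt = (1.9112, 0.0912, 1.4840)
(τ − ω×Iω)/I = (0.2350, 1.3500, 2.6733)
new body rate ω' = (1.1094, 1.5540, -0.0931)
2q̇ = q⊗(0,ω) = (0.8784133, 1.0854419, 1.2096329, -0.2949453)
updated quaternion q' = (0.8934, -0.3114, -0.3214, -0.0407)

p' = (-2.8240, -1.4960, -0.1400)
q' = (0.8934, -0.3114, -0.3214, -0.0407)
v' = (1.9112, 0.0912, 1.4840)
ω' = (1.1094, 1.5540, -0.0931)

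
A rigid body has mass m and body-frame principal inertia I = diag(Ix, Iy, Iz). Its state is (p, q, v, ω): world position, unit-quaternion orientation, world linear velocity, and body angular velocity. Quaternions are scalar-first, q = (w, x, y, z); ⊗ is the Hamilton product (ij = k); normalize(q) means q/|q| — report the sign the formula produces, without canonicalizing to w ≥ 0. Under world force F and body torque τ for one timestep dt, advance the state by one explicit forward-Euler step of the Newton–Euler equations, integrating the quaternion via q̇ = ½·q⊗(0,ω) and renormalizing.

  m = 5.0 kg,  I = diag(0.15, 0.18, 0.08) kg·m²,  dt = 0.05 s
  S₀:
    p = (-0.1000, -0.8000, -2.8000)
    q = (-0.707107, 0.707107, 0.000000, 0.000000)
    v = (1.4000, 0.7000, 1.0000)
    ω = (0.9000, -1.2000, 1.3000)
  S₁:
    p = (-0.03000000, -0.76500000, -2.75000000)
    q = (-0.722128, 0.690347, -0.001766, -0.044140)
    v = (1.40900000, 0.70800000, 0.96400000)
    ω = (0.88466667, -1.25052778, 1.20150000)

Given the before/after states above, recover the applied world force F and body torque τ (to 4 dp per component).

v₁ − v₀ = (0.00900000, 0.00800000, -0.03600000)
m·(v₁−v₀)/dt = (0.9000, 0.8000, -3.6000)
rate change Δω = (-0.01533333, -0.05052778, -0.09850000)
gyro term ω₀×Iω₀ = (0.1560, 0.0819, -0.0324)
τ = I·(Δω/dt) + ω₀×(Iω₀) = (0.1100, -0.1000, -0.1900)

F = (0.9000, 0.8000, -3.6000)
τ = (0.1100, -0.1000, -0.1900)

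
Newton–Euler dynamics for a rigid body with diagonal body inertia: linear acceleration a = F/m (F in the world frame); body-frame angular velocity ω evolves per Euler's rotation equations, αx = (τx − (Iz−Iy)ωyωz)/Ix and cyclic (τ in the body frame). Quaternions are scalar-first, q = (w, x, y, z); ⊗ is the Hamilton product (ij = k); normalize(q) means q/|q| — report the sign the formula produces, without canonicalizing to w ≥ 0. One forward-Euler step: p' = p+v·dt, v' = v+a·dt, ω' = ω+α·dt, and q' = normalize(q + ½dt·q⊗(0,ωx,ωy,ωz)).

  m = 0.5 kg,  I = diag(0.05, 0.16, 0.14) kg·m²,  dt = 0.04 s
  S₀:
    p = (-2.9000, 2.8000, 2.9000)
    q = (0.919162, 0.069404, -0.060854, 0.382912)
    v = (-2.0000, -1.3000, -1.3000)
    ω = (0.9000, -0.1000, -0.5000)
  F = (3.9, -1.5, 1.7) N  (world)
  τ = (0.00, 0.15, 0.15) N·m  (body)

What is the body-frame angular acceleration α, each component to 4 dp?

precession coupling ω×(Iω) = (-0.0010, 0.0405, -0.0099)
(τ − ω×Iω)/I = (0.0200, 0.6844, 1.1421)

α = (0.0200, 0.6844, 1.1421)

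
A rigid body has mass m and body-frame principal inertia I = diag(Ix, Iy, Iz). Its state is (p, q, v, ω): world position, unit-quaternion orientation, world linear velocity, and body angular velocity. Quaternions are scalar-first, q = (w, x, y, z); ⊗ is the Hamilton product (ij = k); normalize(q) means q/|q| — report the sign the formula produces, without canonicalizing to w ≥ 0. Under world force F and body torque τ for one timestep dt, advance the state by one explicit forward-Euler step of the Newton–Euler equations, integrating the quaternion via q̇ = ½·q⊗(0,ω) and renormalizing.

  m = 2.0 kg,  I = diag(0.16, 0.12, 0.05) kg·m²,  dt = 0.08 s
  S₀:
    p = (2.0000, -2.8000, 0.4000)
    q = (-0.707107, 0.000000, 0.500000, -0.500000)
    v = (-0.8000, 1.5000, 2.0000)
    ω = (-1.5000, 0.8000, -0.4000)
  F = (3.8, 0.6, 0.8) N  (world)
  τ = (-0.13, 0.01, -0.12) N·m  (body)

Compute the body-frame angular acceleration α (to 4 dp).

precession coupling ω×(Iω) = (0.0224, 0.0660, 0.0480)
(τ − ω×Iω)/I = (-0.9525, -0.4667, -3.3600)

α = (-0.9525, -0.4667, -3.3600)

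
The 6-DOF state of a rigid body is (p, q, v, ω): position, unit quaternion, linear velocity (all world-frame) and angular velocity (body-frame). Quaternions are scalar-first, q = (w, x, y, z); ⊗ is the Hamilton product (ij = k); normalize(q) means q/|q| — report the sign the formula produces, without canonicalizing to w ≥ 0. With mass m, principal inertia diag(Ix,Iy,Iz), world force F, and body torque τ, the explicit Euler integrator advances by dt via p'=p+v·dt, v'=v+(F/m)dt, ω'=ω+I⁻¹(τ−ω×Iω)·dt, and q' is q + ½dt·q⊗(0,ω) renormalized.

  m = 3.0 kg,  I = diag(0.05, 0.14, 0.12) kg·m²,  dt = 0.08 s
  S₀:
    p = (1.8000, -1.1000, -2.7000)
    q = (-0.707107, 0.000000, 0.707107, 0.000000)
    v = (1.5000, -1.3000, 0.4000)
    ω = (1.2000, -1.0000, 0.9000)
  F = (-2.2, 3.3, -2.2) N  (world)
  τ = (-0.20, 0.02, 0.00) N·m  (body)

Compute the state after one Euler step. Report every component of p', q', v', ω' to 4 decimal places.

p' = (1.9200, -1.2040, -2.6680)
q' = (-0.6771, -0.0085, 0.7335, -0.0592)
v' = (1.4413, -1.2120, 0.3413)
ω' = (0.8512, -0.9454, 0.9720)

p + v·dt = (1.9200, -1.2040, -2.6680)
new velocity v' = (1.4413, -1.2120, 0.3413)
gyro term ω×Iω = (0.0180, -0.0756, -0.1080)
angular accel α = (-4.3600, 0.6829, 0.9000)
ω' = ω + α·dt = (0.8512, -0.9454, 0.9720)
q⊗(0,ω) = (0.7071070, -0.2121321, 0.7071070, -1.4849247)
q' = normalize(q + ½dt·q⊗(0,ω)) = (-0.6771, -0.0085, 0.7335, -0.0592)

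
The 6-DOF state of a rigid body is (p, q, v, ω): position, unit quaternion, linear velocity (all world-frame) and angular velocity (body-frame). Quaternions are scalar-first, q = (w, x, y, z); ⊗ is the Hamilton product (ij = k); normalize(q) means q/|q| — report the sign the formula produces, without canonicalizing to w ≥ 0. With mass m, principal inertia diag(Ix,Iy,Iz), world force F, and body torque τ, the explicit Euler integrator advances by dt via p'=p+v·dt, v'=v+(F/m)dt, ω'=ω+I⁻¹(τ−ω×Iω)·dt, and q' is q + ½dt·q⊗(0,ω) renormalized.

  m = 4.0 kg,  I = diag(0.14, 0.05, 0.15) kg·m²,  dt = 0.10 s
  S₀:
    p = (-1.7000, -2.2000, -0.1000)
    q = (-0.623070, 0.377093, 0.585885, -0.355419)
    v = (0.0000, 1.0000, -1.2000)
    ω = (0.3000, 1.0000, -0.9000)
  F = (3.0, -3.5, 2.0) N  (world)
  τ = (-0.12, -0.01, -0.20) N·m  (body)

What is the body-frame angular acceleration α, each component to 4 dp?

α = (-0.2143, -0.2540, -1.1533)

gyro term ω×Iω = (-0.0900, 0.0027, -0.0270)
α = I⁻¹(τ − ω×Iω) = (-0.2143, -0.2540, -1.1533)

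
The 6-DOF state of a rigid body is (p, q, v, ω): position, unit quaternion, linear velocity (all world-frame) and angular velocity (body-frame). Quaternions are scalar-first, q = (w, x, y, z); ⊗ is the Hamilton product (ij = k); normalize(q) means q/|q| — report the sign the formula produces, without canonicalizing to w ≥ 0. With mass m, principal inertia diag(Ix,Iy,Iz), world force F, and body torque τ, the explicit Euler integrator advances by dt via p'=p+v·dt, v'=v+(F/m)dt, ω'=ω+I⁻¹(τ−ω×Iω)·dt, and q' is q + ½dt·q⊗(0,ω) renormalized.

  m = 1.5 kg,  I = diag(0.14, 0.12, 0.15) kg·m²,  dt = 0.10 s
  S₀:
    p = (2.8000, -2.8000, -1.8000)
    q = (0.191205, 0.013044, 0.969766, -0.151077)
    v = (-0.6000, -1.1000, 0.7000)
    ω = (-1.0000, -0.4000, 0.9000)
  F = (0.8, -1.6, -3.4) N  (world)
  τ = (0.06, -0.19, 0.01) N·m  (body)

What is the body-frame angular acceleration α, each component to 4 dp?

precession coupling ω×(Iω) = (-0.0108, 0.0090, -0.0080)
(τ − ω×Iω)/I = (0.5057, -1.6583, 0.1200)

α = (0.5057, -1.6583, 0.1200)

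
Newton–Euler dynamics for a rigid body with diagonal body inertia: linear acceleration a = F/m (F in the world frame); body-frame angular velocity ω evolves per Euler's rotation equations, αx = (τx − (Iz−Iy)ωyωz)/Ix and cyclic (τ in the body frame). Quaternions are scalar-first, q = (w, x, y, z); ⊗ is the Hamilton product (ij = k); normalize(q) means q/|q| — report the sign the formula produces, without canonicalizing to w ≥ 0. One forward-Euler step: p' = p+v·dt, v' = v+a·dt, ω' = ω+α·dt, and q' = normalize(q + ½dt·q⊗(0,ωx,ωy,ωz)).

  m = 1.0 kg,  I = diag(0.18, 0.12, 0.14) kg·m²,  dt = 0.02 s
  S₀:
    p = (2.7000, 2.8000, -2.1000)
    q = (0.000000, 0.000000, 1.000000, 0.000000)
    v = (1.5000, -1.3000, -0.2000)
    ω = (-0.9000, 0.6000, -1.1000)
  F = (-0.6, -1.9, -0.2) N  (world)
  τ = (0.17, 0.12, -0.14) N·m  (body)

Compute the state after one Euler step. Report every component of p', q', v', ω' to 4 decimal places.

a = (-0.6000, -1.9000, -0.2000)
p' = p + v·dt = (2.7300, 2.7740, -2.1040)
v' = v + a·dt = (1.4880, -1.3380, -0.2040)
ω×(Iω) gyroscopic = (-0.0132, 0.0396, 0.0324)
α = I⁻¹(τ − ω×Iω) = (1.0178, 0.6700, -1.2314)
ω' = ω + α·dt = (-0.8796, 0.6134, -1.1246)
q⊗(0,ω) = (-0.6000000, -1.1000000, 0.0000000, 0.9000000)
updated quaternion q' = (-0.0060, -0.0110, 0.9999, 0.0090)

p' = (2.7300, 2.7740, -2.1040)
q' = (-0.0060, -0.0110, 0.9999, 0.0090)
v' = (1.4880, -1.3380, -0.2040)
ω' = (-0.8796, 0.6134, -1.1246)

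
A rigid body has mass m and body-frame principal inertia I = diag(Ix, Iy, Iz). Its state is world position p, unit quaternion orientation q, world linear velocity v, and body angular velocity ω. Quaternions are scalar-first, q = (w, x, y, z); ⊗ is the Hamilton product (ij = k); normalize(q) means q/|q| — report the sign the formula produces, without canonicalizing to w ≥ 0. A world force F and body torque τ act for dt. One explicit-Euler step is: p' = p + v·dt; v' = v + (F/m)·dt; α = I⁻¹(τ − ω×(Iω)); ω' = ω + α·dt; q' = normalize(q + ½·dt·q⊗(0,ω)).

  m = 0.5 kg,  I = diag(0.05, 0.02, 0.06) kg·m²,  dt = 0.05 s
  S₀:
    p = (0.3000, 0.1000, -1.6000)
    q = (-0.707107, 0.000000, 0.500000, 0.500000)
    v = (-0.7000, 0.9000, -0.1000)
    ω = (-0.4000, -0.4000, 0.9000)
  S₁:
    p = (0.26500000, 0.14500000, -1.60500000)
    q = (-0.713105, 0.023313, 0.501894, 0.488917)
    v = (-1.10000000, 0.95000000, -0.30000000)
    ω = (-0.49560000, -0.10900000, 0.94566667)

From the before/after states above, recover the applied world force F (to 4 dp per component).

F = (-4.0000, 0.5000, -2.0000)

Δv = v₁−v₀ = (-0.40000000, 0.05000000, -0.20000000)
m·(v₁−v₀)/dt = (-4.0000, 0.5000, -2.0000)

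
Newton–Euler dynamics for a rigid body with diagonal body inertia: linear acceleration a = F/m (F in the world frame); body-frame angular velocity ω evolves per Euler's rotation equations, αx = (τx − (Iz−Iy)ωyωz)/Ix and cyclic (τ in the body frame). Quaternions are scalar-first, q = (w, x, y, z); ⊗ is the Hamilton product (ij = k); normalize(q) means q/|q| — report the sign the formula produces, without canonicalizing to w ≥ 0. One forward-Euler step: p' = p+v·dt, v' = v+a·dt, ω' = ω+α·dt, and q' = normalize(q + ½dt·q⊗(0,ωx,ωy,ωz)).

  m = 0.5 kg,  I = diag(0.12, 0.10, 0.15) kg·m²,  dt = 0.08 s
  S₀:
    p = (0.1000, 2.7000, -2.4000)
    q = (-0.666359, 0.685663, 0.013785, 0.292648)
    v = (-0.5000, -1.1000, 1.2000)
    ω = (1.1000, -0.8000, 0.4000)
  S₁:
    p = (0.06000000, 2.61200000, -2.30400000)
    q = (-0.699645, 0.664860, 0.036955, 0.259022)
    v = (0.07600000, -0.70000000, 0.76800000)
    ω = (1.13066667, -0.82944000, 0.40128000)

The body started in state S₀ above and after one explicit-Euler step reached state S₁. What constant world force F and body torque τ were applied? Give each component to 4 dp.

Δω = ω₁−ω₀ = (0.03066667, -0.02944000, 0.00128000)
applied torque τ = (0.0300, -0.0500, 0.0200)
Δv = v₁−v₀ = (0.57600000, 0.40000000, -0.43200000)
F = m·Δv/dt = (3.6000, 2.5000, -2.7000)

F = (3.6000, 2.5000, -2.7000)
τ = (0.0300, -0.0500, 0.0200)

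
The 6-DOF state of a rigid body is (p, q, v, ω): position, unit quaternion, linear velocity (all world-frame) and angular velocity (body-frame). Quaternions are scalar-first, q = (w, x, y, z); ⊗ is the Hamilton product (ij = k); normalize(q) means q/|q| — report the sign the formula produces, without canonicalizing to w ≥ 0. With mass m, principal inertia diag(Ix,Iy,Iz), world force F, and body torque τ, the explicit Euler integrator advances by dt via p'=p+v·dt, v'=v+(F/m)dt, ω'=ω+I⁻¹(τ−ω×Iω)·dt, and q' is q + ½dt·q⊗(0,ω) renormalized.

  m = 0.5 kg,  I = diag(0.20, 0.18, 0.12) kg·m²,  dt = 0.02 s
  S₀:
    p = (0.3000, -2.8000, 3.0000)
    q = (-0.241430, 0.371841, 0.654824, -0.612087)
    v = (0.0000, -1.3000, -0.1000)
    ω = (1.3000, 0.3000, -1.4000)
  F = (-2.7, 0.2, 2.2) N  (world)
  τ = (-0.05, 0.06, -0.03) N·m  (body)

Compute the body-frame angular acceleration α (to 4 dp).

gyro term ω×Iω = (0.0252, -0.1456, -0.0078)
angular accel α = (-0.3760, 1.1422, -0.1850)

α = (-0.3760, 1.1422, -0.1850)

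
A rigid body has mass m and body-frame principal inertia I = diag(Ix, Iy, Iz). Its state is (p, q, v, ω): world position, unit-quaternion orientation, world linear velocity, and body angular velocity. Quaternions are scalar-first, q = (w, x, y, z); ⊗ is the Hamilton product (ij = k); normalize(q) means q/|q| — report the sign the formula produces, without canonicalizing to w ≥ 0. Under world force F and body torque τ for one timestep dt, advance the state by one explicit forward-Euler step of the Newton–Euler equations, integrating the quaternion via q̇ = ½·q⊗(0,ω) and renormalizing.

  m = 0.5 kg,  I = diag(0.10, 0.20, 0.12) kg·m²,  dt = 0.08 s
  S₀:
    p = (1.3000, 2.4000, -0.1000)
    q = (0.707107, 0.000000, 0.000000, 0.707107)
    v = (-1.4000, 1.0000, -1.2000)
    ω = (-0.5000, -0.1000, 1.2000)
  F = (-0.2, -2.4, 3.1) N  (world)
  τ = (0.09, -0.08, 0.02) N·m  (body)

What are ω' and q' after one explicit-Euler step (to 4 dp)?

ω' = (-0.4357, -0.1368, 1.2100)
q' = (0.6723, -0.0113, -0.0169, 0.7400)

angular accel α = (0.8040, -0.4600, 0.1250)
ω + α·dt = (-0.4357, -0.1368, 1.2100)
q⊗(0,ω) = (-0.8485284, -0.2828428, -0.4242642, 0.8485284)
q + ½dt·q⊗(0,ω), renormalized = (0.6723, -0.0113, -0.0169, 0.7400)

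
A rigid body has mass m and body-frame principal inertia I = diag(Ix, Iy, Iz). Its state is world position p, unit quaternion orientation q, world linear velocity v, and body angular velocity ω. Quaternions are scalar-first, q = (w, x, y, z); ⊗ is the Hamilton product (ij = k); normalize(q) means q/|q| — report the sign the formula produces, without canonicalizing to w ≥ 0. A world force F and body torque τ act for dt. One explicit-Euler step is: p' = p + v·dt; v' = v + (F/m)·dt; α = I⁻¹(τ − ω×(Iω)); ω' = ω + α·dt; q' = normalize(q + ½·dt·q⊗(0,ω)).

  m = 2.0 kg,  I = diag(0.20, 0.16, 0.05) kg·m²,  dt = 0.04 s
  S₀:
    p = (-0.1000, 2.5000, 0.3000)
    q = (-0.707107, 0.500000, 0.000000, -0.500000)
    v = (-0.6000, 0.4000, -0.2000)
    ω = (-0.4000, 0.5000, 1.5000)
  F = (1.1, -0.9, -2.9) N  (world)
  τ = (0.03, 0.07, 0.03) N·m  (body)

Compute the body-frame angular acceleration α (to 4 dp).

α = (0.5625, 1.0000, 0.4400)

gyro term ω×Iω = (-0.0825, -0.0900, 0.0080)
angular accel α = (0.5625, 1.0000, 0.4400)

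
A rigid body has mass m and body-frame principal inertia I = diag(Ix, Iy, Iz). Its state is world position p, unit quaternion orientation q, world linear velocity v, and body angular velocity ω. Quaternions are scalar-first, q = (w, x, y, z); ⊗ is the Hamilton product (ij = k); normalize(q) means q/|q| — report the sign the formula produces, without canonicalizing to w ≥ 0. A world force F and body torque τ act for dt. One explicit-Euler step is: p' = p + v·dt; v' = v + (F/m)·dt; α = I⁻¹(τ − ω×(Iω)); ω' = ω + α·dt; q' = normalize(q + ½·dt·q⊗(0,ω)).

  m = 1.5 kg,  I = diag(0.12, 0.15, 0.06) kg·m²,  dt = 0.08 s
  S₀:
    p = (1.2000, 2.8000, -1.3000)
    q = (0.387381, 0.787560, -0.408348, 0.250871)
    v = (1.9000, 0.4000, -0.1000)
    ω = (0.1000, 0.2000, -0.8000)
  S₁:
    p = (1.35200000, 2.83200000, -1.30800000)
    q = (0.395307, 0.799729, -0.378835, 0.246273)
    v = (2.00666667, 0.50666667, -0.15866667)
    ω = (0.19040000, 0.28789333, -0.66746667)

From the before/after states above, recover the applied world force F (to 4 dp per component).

velocity change Δv = (0.10666667, 0.10666667, -0.05866667)
F = m·Δv/dt = (2.0000, 2.0000, -1.1000)

F = (2.0000, 2.0000, -1.1000)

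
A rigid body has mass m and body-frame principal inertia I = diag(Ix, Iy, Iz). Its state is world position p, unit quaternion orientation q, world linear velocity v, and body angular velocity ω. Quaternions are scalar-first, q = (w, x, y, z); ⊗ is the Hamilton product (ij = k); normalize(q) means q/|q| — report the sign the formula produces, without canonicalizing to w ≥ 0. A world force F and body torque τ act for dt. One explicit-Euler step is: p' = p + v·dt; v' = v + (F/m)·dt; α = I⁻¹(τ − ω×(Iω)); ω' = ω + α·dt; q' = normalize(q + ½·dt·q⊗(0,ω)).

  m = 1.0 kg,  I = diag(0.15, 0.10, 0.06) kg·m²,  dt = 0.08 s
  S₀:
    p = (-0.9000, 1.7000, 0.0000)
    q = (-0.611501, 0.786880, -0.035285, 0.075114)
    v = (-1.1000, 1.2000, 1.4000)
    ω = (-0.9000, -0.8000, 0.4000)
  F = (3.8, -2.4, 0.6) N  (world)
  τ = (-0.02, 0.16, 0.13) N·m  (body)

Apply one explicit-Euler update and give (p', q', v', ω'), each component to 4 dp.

angular accel α = (-0.2187, 1.9240, 2.7667)
ω + α·dt = (-0.9175, -0.6461, 0.6213)
2q̇ = q⊗(0,ω) = (0.6499184, 0.5963281, 0.1068462, -0.9058609)
q' = normalize(q + ½dt·q⊗(0,ω)) = (-0.5848, 0.8097, -0.0310, 0.0388)
linear accel F/m = (3.8000, -2.4000, 0.6000)
p + v·dt = (-0.9880, 1.7960, 0.1120)
new velocity v' = (-0.7960, 1.0080, 1.4480)

p' = (-0.9880, 1.7960, 0.1120)
q' = (-0.5848, 0.8097, -0.0310, 0.0388)
v' = (-0.7960, 1.0080, 1.4480)
ω' = (-0.9175, -0.6461, 0.6213)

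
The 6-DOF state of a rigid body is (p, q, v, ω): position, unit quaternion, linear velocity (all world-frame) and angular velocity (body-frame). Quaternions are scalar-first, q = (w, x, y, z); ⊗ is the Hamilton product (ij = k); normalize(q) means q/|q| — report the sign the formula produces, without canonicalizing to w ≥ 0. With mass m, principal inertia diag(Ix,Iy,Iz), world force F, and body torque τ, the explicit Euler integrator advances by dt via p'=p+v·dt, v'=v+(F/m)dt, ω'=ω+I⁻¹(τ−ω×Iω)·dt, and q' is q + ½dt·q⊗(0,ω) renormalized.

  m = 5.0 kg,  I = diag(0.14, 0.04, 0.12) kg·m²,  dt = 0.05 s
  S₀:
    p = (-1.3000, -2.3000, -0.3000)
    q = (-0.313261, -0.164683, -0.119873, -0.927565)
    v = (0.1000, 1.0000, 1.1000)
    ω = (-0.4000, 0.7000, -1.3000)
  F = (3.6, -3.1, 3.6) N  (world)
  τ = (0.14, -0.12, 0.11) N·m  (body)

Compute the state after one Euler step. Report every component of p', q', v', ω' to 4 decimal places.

p' = (-1.2950, -2.2500, -0.2450)
q' = (-0.3427, -0.1413, -0.1213, -0.9208)
v' = (0.1360, 0.9690, 1.1360)
ω' = (-0.3240, 0.5370, -1.2658)

a = (0.7200, -0.6200, 0.7200)
new position p' = (-1.2950, -2.2500, -0.2450)
new velocity v' = (0.1360, 0.9690, 1.1360)
gyro term ω×Iω = (-0.0728, 0.0104, 0.0280)
(τ − ω×Iω)/I = (1.5200, -3.2600, 0.6833)
ω + α·dt = (-0.3240, 0.5370, -1.2658)
q⊗(0,ω) = (-1.1877966, 0.9304348, -0.0623446, 0.2440120)
q' = normalize(q + ½dt·q⊗(0,ω)) = (-0.3427, -0.1413, -0.1213, -0.9208)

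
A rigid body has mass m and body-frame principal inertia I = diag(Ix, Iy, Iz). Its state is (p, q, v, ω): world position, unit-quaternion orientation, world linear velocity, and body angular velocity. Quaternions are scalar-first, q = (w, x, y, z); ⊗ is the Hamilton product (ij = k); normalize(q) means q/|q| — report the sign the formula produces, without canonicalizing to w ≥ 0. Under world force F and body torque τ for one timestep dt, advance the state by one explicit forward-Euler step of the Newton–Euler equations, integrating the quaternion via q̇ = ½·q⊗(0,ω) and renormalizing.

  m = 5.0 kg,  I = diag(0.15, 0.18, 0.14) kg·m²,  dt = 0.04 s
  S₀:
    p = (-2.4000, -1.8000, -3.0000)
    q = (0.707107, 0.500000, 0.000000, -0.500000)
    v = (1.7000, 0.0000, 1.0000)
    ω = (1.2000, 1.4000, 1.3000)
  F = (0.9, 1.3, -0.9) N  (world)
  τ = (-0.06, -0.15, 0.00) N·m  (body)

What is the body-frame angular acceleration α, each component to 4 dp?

ω×(Iω) gyroscopic = (-0.0728, 0.0156, 0.0504)
(τ − ω×Iω)/I = (0.0853, -0.9200, -0.3600)

α = (0.0853, -0.9200, -0.3600)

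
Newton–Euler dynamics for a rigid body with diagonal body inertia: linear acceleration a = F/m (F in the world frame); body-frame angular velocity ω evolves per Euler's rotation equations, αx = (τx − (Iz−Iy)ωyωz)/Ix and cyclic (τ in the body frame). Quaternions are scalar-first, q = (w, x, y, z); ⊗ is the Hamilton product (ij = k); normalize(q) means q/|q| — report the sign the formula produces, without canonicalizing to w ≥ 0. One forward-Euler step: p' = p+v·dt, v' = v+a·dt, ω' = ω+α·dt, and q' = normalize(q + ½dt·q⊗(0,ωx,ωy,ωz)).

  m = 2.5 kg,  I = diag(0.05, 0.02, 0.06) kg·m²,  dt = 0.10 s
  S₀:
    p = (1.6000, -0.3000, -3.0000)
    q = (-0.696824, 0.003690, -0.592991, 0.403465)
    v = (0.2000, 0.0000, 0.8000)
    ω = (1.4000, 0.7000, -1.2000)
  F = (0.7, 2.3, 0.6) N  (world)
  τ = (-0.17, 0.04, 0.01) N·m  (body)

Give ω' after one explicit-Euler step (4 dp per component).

ω' = (1.1272, 0.8160, -1.1343)

(τ − ω×Iω)/I = (-2.7280, 1.1600, 0.6567)
new body rate ω' = (1.1272, 0.8160, -1.1343)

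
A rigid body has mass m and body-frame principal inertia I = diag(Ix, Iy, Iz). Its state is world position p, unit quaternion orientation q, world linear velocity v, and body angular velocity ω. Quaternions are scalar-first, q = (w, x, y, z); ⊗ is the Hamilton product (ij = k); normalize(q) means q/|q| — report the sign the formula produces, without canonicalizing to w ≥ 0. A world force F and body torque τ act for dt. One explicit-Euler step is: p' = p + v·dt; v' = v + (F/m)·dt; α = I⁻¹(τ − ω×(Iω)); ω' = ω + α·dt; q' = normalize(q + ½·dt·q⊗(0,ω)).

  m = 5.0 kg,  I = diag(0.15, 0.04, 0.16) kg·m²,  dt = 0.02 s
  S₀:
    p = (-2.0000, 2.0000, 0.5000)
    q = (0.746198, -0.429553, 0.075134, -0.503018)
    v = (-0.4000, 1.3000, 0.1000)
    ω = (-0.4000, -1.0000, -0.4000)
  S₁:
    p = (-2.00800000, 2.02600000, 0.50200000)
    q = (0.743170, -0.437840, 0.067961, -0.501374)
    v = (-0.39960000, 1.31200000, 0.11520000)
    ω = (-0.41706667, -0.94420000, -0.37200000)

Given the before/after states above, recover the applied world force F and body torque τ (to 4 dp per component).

F = (0.1000, 3.0000, 3.8000)
τ = (-0.0800, 0.1100, 0.1800)

Δω = ω₁−ω₀ = (-0.01706667, 0.05580000, 0.02800000)
I·α + gyro = (-0.0800, 0.1100, 0.1800)
velocity change Δv = (0.00040000, 0.01200000, 0.01520000)
m·(v₁−v₀)/dt = (0.1000, 3.0000, 3.8000)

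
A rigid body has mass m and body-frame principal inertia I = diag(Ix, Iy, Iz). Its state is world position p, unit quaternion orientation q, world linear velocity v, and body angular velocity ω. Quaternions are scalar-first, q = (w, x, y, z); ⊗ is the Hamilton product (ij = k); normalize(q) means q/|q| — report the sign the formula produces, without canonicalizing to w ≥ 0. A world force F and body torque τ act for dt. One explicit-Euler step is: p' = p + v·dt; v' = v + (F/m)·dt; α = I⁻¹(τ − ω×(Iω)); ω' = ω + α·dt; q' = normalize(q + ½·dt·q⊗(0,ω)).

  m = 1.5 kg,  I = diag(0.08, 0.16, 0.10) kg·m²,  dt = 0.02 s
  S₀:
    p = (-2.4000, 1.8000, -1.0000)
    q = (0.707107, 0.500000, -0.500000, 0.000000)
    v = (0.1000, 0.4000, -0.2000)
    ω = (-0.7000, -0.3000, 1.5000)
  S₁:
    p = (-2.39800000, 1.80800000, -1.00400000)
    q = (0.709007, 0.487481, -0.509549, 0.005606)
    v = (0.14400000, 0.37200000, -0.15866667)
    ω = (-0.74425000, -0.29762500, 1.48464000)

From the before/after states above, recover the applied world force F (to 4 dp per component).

v₁ − v₀ = (0.04400000, -0.02800000, 0.04133333)
F = m·Δv/dt = (3.3000, -2.1000, 3.1000)

F = (3.3000, -2.1000, 3.1000)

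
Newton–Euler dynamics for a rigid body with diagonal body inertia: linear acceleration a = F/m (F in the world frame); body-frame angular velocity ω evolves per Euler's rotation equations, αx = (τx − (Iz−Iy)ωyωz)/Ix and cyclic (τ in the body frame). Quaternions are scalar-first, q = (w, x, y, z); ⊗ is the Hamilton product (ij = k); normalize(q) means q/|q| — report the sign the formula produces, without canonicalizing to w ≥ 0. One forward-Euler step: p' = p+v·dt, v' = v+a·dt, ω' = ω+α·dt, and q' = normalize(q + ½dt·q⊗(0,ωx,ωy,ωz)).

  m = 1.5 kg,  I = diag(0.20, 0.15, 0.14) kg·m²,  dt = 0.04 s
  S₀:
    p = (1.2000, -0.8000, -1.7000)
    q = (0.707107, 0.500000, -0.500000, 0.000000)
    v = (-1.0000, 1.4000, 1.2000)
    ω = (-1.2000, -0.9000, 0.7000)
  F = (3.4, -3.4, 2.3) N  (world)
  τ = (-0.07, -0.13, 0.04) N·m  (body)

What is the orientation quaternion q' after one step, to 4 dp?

q⊗(0,ω) = (0.1500000, -1.1985284, -0.9863963, -0.5550251)
updated quaternion q' = (0.7097, 0.4758, -0.5194, -0.0111)

q' = (0.7097, 0.4758, -0.5194, -0.0111)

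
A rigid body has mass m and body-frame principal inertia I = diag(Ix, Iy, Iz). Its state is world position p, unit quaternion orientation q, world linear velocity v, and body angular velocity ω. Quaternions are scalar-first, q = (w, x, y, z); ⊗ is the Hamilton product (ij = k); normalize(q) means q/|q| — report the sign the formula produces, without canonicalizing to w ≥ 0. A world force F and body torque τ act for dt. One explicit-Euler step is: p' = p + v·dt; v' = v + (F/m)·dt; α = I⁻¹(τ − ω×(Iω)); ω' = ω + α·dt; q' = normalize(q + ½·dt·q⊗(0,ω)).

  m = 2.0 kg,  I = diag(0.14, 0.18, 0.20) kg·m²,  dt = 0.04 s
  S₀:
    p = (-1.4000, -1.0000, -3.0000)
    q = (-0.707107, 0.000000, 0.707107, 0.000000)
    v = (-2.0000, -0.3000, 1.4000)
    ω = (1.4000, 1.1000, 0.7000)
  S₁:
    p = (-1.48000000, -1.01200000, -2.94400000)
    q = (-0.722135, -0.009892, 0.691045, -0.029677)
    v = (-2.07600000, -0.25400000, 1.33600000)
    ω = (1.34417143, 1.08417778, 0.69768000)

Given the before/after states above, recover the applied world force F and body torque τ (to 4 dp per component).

Δv = v₁−v₀ = (-0.07600000, 0.04600000, -0.06400000)
m·(v₁−v₀)/dt = (-3.8000, 2.3000, -3.2000)
rate change Δω = (-0.05582857, -0.01582222, -0.00232000)
ω₀×(Iω₀) = (0.0154, -0.0588, 0.0616)
τ = I·(Δω/dt) + ω₀×(Iω₀) = (-0.1800, -0.1300, 0.0500)

F = (-3.8000, 2.3000, -3.2000)
τ = (-0.1800, -0.1300, 0.0500)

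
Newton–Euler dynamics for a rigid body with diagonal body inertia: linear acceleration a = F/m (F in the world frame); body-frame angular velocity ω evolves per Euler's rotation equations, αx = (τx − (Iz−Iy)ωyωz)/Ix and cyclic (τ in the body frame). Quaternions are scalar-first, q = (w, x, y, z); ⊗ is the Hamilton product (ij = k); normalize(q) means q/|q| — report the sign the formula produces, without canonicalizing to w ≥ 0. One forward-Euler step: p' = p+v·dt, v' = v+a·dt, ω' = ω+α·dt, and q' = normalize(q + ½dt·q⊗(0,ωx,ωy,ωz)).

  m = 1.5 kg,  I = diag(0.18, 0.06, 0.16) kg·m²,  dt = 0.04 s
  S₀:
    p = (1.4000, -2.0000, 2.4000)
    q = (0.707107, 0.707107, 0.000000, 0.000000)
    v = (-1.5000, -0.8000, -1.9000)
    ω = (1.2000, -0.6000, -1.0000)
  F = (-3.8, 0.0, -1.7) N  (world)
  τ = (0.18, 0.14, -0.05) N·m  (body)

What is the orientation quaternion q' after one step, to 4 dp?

q' = (0.6898, 0.7237, 0.0057, -0.0226)

Hamilton product q⊗(0,ω) = (-0.8485284, 0.8485284, 0.2828428, -1.1313712)
updated quaternion q' = (0.6898, 0.7237, 0.0057, -0.0226)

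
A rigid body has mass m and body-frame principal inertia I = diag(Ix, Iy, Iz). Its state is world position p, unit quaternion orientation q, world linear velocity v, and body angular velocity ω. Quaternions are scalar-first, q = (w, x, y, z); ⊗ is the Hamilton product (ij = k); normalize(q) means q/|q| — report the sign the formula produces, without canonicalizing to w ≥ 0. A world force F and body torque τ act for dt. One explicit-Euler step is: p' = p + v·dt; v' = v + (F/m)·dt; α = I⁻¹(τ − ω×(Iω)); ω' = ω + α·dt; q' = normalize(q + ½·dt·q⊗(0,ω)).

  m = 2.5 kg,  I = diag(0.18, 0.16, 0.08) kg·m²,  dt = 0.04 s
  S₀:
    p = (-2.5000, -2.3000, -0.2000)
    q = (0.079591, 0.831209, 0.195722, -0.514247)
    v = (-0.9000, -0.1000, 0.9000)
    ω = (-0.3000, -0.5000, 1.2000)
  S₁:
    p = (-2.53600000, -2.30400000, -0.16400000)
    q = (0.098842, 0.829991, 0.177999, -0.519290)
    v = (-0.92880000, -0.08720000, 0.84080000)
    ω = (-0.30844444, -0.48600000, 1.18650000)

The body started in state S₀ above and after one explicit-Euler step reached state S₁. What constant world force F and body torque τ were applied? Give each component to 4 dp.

Δv = v₁−v₀ = (-0.02880000, 0.01280000, -0.05920000)
applied force F = (-1.8000, 0.8000, -3.7000)
Δω = ω₁−ω₀ = (-0.00844444, 0.01400000, -0.01350000)
precession coupling = (0.0480, -0.0360, -0.0030)
I·α + gyro = (0.0100, 0.0200, -0.0300)

F = (-1.8000, 0.8000, -3.7000)
τ = (0.0100, 0.0200, -0.0300)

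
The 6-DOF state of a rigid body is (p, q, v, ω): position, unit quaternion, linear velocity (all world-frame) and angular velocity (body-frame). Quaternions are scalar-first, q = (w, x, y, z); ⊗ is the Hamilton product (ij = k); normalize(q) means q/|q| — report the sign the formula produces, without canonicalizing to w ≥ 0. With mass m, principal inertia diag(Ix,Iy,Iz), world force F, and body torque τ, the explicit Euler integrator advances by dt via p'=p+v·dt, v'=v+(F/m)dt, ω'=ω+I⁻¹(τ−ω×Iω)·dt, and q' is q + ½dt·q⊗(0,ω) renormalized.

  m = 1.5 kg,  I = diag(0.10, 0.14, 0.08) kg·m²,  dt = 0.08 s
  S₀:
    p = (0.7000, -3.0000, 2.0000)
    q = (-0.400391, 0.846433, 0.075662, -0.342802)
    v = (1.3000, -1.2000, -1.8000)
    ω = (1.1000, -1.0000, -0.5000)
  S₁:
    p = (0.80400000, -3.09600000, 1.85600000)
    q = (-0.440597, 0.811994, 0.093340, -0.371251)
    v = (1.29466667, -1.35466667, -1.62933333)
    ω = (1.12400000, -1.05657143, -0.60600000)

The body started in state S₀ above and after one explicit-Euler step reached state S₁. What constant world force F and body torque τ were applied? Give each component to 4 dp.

Δω = ω₁−ω₀ = (0.02400000, -0.05657143, -0.10600000)
gyro term ω₀×Iω₀ = (-0.0300, -0.0110, -0.0440)
applied torque τ = (0.0000, -0.1100, -0.1500)
velocity change Δv = (-0.00533333, -0.15466667, 0.17066667)
applied force F = (-0.1000, -2.9000, 3.2000)

F = (-0.1000, -2.9000, 3.2000)
τ = (0.0000, -0.1100, -0.1500)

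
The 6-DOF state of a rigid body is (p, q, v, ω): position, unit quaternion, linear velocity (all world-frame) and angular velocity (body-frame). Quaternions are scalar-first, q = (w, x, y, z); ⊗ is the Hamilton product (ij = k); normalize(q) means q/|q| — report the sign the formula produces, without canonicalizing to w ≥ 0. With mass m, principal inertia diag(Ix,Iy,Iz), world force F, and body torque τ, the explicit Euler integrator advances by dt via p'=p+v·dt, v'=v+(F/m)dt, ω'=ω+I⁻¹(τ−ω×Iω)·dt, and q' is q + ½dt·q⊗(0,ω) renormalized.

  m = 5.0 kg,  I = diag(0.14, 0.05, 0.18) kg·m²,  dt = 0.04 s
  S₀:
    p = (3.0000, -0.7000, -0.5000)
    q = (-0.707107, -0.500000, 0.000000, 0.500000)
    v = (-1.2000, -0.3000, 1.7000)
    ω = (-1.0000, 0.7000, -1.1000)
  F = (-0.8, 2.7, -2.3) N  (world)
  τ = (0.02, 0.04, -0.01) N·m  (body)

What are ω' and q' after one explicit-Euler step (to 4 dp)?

ω' = (-0.9657, 0.7672, -1.1162)
q' = (-0.7057, -0.4926, -0.0309, 0.5083)

angular accel α = (0.8579, 1.6800, -0.4056)
new body rate ω' = (-0.9657, 0.7672, -1.1162)
Hamilton product q⊗(0,ω) = (0.0500000, 0.3571070, -1.5449749, 0.4278177)
updated quaternion q' = (-0.7057, -0.4926, -0.0309, 0.5083)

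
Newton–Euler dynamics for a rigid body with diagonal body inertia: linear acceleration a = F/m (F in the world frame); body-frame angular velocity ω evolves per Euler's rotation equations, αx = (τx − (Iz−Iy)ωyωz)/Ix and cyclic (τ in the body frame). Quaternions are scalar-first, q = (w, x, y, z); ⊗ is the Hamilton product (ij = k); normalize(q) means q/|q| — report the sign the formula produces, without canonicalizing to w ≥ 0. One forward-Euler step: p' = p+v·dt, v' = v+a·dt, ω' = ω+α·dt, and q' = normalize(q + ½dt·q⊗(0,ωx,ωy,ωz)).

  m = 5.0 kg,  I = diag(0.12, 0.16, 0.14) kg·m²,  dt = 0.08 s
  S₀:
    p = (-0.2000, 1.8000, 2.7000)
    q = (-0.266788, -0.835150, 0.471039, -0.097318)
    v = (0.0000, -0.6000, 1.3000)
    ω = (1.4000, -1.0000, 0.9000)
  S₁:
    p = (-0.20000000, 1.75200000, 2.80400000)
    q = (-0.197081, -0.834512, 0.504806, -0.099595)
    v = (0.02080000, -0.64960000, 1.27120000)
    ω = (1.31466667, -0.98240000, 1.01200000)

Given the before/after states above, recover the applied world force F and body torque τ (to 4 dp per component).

v₁ − v₀ = (0.02080000, -0.04960000, -0.02880000)
m·(v₁−v₀)/dt = (1.3000, -3.1000, -1.8000)
Δω = ω₁−ω₀ = (-0.08533333, 0.01760000, 0.11200000)
gyro term ω₀×Iω₀ = (0.0180, -0.0252, -0.0560)
τ = I·(Δω/dt) + ω₀×(Iω₀) = (-0.1100, 0.0100, 0.1400)

F = (1.3000, -3.1000, -1.8000)
τ = (-0.1100, 0.0100, 0.1400)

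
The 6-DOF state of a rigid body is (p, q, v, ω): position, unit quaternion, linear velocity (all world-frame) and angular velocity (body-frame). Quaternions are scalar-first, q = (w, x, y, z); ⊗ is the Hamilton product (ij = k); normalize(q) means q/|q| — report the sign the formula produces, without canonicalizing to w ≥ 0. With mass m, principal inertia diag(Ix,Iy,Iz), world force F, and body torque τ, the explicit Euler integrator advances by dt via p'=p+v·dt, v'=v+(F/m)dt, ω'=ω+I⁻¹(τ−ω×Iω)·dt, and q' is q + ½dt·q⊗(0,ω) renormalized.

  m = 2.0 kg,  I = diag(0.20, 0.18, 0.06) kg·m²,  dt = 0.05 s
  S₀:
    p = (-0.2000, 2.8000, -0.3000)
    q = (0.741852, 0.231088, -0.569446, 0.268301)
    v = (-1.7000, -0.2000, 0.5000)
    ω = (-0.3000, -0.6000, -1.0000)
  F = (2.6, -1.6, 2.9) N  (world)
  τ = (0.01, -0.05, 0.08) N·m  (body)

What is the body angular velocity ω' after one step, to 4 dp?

(τ − ω×Iω)/I = (0.4100, -0.5111, 1.3933)
ω + α·dt = (-0.2795, -0.6256, -0.9303)

ω' = (-0.2795, -0.6256, -0.9303)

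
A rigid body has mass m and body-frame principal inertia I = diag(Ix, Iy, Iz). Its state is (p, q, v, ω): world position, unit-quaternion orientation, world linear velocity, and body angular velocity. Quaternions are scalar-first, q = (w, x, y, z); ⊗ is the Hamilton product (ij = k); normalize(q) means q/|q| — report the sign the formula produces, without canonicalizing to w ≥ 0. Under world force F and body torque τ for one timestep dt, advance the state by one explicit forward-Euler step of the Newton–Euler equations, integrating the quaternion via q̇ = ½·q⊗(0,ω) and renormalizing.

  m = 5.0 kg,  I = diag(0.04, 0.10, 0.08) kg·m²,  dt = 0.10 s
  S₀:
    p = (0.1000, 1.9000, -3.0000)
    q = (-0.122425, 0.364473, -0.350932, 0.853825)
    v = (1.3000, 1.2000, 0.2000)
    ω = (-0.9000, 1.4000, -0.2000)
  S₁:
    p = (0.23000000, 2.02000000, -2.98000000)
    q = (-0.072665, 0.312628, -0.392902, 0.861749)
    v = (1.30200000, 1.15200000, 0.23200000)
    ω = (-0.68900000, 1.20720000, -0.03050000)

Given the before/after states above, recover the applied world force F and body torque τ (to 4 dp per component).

F = (0.1000, -2.4000, 1.6000)
τ = (0.0900, -0.2000, 0.0600)

rate change Δω = (0.21100000, -0.19280000, 0.16950000)
τ = I·(Δω/dt) + ω₀×(Iω₀) = (0.0900, -0.2000, 0.0600)
velocity change Δv = (0.00200000, -0.04800000, 0.03200000)
F = m·Δv/dt = (0.1000, -2.4000, 1.6000)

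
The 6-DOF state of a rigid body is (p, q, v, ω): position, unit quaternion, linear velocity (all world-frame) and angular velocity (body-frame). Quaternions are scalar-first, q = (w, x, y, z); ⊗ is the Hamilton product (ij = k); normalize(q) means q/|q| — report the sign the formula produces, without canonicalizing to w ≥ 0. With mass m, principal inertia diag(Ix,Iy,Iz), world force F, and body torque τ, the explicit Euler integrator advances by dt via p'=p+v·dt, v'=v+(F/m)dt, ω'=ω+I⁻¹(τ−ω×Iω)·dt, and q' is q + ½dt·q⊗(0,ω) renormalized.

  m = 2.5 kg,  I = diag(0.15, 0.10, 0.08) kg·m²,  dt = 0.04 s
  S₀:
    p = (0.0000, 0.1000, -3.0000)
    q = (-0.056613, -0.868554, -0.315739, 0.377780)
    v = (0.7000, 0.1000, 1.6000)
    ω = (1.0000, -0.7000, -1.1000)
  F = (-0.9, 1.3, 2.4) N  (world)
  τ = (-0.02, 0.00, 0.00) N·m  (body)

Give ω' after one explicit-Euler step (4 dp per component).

ω' = (0.9988, -0.6692, -1.1175)

gyro term ω×Iω = (-0.0154, -0.0770, 0.0350)
α = I⁻¹(τ − ω×Iω) = (-0.0307, 0.7700, -0.4375)
ω + α·dt = (0.9988, -0.6692, -1.1175)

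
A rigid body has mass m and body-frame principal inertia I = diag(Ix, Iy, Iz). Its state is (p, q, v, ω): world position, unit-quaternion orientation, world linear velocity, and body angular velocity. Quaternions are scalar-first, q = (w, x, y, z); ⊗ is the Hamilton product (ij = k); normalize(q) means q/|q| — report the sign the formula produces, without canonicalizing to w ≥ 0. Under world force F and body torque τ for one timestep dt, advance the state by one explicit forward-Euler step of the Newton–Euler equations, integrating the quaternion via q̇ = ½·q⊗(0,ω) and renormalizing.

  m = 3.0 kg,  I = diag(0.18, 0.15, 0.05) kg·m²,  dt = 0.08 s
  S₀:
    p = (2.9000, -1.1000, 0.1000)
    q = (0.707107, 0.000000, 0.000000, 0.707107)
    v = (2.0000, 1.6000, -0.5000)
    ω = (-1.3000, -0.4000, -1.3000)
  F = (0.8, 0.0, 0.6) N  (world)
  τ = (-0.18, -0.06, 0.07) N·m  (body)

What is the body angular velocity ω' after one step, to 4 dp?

angular accel α = (-0.7111, -1.8647, 1.7120)
ω' = ω + α·dt = (-1.3569, -0.5492, -1.1630)

ω' = (-1.3569, -0.5492, -1.1630)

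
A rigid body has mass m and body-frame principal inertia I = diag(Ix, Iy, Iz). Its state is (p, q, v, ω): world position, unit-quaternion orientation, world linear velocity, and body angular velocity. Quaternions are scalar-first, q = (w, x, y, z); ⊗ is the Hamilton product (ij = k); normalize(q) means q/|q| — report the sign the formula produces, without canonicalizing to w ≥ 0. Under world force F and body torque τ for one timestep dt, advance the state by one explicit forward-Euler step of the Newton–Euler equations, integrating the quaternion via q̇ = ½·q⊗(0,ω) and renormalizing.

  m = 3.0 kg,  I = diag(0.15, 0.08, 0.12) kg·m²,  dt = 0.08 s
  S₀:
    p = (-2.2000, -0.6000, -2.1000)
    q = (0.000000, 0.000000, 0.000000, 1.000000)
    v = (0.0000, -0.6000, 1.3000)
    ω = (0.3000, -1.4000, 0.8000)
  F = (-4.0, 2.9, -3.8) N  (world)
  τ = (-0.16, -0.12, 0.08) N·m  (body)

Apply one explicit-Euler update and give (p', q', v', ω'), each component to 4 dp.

linear accel F/m = (-1.3333, 0.9667, -1.2667)
p + v·dt = (-2.2000, -0.6480, -1.9960)
v + (F/m)dt = (-0.1067, -0.5227, 1.1987)
precession coupling ω×(Iω) = (-0.0448, 0.0072, 0.0294)
angular accel α = (-0.7680, -1.5900, 0.4217)
ω + α·dt = (0.2386, -1.5272, 0.8337)
q⊗(0,ω) = (-0.8000000, 1.4000000, 0.3000000, 0.0000000)
q' = normalize(q + ½dt·q⊗(0,ω)) = (-0.0319, 0.0559, 0.0120, 0.9979)

p' = (-2.2000, -0.6480, -1.9960)
q' = (-0.0319, 0.0559, 0.0120, 0.9979)
v' = (-0.1067, -0.5227, 1.1987)
ω' = (0.2386, -1.5272, 0.8337)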